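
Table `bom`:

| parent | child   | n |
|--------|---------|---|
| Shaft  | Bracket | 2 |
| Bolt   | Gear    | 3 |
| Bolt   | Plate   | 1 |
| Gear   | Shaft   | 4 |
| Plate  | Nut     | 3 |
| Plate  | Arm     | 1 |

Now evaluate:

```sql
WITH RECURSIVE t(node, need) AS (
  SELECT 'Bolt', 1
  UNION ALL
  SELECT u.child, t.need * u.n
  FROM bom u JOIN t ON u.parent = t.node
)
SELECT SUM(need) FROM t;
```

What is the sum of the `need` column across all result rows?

Base: (Bolt, need=1).
Iteration 1: components of {Bolt} -> Gear = 1*3 = 3, Plate = 1*1 = 1.
Iteration 2: components of {Gear,Plate} -> Arm = 1*1 = 1, Nut = 1*3 = 3, Shaft = 3*4 = 12.
Iteration 3: components of {Arm,Nut,Shaft} -> Bracket = 12*2 = 24.
Iteration 4: no further components; recursion stops.
SUM(need) = 1 + 3 + 1 + 12 + 1 + 3 + 24 = 45.

45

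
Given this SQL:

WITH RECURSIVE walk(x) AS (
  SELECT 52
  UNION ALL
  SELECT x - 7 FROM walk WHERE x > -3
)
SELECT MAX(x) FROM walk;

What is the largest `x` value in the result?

Base: x=52.
Iteration 1: 52 > -3 holds -> x = 52 - 7 = 45.
Iteration 2: 45 > -3 holds -> x = 45 - 7 = 38.
Iteration 3: 38 > -3 holds -> x = 38 - 7 = 31.
Iteration 4: 31 > -3 holds -> x = 31 - 7 = 24.
Iteration 5: 24 > -3 holds -> x = 24 - 7 = 17.
Iteration 6: 17 > -3 holds -> x = 17 - 7 = 10.
Iteration 7: 10 > -3 holds -> x = 10 - 7 = 3.
Iteration 8: 3 > -3 holds -> x = 3 - 7 = -4.
Iteration 9: -4 > -3 fails; recursion stops.
x values: 52, 45, 38, 31, 24, 17, 10, 3, -4; the maximum is 52.

52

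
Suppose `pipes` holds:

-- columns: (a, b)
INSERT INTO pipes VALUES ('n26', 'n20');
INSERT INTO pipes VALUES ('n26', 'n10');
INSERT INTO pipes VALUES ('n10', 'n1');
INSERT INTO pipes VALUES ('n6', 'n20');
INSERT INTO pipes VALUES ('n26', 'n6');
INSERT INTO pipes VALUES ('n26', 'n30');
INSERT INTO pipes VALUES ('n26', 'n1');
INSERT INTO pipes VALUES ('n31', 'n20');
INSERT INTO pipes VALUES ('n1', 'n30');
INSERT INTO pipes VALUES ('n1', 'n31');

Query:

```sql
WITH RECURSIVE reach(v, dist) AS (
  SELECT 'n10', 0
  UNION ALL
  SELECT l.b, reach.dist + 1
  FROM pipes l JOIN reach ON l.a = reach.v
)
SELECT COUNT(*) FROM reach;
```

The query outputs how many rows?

Base: (n10, dist=0).
Iteration 1: edges from {n10} -> (n1, dist=1).
Iteration 2: edges from {n1} -> (n30, dist=2), (n31, dist=2).
Iteration 3: edges from {n30,n31} -> (n20, dist=3).
Iteration 4: no outgoing edges from {n20}; recursion stops.
Total rows emitted: 5.

5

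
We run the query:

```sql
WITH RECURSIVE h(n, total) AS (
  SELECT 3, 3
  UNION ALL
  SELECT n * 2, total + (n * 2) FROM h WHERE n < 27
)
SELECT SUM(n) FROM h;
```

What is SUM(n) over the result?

Base: n=3, total=3.
Iteration 1: 3 < 27 holds -> n = 3 * 2 = 6, total = 3 + 6 = 9.
Iteration 2: 6 < 27 holds -> n = 6 * 2 = 12, total = 9 + 12 = 21.
Iteration 3: 12 < 27 holds -> n = 12 * 2 = 24, total = 21 + 24 = 45.
Iteration 4: 24 < 27 holds -> n = 24 * 2 = 48, total = 45 + 48 = 93.
Iteration 5: 48 < 27 fails; recursion stops.
SUM(n) = 3 + 6 + 12 + 24 + 48 = 93.

93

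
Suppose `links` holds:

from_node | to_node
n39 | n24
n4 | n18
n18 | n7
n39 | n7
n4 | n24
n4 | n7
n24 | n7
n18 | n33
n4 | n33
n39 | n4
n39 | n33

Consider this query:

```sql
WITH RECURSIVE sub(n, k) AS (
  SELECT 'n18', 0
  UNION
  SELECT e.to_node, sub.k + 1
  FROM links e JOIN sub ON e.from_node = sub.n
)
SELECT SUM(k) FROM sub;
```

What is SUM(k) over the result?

2

Base: (n18, k=0).
Iteration 1: edges from {n18} -> (n33, k=1), (n7, k=1).
Iteration 2: no outgoing edges from {n33,n7}; recursion stops.
SUM(k) = 0 + 1 + 1 = 2.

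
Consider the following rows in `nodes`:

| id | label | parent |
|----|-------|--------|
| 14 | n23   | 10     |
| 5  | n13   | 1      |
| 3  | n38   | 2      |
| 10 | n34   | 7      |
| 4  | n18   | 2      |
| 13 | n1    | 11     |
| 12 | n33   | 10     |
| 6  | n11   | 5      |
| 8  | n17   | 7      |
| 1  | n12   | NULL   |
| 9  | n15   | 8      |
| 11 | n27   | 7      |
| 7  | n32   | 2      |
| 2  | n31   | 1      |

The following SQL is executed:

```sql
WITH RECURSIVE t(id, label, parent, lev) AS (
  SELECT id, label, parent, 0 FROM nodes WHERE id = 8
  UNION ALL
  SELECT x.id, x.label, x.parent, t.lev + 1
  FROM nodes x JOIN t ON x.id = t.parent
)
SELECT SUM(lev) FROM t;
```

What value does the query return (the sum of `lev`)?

Base: id=8 (n17), parent=7, lev 0.
Iteration 1: join on id=7 -> n32 (id 7, parent=2, lev 1).
Iteration 2: join on id=2 -> n31 (id 2, parent=1, lev 2).
Iteration 3: join on id=1 -> n12 (id 1, parent=NULL, lev 3).
Iteration 4: parent is NULL; no match; recursion stops.
SUM(lev) = 0 + 1 + 2 + 3 = 6.

6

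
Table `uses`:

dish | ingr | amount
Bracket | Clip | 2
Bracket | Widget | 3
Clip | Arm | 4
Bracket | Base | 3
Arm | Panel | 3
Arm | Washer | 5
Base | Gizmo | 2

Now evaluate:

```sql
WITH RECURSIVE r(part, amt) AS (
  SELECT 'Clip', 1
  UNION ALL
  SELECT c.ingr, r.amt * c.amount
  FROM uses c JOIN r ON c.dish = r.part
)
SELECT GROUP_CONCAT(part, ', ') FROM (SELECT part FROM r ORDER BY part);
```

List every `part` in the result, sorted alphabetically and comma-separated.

Arm, Clip, Panel, Washer

Base: (Clip, amt=1).
Iteration 1: components of {Clip} -> Arm = 1*4 = 4.
Iteration 2: components of {Arm} -> Panel = 4*3 = 12, Washer = 4*5 = 20.
Iteration 3: no further components; recursion stops.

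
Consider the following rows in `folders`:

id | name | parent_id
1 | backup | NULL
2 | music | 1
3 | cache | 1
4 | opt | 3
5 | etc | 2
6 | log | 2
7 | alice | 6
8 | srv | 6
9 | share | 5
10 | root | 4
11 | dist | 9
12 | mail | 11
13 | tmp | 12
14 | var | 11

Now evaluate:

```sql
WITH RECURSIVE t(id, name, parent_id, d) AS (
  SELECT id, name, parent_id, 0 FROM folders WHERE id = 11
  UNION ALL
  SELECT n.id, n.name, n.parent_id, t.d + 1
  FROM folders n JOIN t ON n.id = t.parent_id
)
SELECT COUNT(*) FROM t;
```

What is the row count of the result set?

Base: id=11 (dist), parent_id=9, d 0.
Iteration 1: join on id=9 -> share (id 9, parent_id=5, d 1).
Iteration 2: join on id=5 -> etc (id 5, parent_id=2, d 2).
Iteration 3: join on id=2 -> music (id 2, parent_id=1, d 3).
Iteration 4: join on id=1 -> backup (id 1, parent_id=NULL, d 4).
Iteration 5: parent_id is NULL; no match; recursion stops.
Total rows emitted: 5.

5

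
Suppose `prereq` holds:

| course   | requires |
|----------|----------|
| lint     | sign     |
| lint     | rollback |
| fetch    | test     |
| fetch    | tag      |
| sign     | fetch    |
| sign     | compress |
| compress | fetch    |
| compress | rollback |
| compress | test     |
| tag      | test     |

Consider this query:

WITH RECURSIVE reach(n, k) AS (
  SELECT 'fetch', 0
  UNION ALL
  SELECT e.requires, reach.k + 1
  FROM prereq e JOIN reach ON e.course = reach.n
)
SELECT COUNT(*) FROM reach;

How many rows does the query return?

4

Base: (fetch, k=0).
Iteration 1: edges from {fetch} -> (tag, k=1), (test, k=1).
Iteration 2: edges from {tag,test} -> (test, k=2).
Iteration 3: no outgoing edges from {test}; recursion stops.
Total rows emitted: 4.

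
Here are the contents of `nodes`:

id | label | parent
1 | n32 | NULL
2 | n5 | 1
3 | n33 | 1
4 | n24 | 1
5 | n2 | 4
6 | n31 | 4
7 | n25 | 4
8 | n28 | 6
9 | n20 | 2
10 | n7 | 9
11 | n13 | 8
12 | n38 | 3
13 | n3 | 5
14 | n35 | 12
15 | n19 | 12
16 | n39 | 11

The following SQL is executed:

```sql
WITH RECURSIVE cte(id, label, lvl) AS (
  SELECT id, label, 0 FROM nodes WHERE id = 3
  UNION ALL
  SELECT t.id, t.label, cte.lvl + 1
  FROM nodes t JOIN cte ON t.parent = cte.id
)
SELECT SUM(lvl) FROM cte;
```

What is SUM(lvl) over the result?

5

Base: id=3 (n33) at lvl 0.
Iteration 1: rows with parent in {3} -> n38 (id 12, lvl 1).
Iteration 2: rows with parent in {12} -> n35 (id 14, lvl 2), n19 (id 15, lvl 2).
Iteration 3: no rows with parent in {14,15}; recursion stops.
SUM(lvl) = 0 + 1 + 2 + 2 = 5.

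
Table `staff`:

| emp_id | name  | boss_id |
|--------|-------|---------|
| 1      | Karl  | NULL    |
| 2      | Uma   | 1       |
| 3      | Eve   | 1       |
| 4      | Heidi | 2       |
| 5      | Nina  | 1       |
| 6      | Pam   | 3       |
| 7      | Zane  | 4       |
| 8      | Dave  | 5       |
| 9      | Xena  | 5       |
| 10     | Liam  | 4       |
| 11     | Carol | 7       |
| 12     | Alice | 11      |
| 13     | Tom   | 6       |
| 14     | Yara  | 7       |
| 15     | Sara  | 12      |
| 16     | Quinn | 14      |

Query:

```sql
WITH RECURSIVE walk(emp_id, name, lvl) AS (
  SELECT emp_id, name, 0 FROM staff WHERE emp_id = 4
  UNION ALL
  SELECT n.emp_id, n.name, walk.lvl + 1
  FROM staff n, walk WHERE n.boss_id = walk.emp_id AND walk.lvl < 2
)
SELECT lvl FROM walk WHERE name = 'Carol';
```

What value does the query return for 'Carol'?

Base: emp_id=4 (Heidi) at lvl 0.
Iteration 1: rows with boss_id in {4} -> Zane (id 7, lvl 1), Liam (id 10, lvl 1).
Iteration 2: rows with boss_id in {7,10} -> Carol (id 11, lvl 2), Yara (id 14, lvl 2).
Iteration 3: lvl < 2 fails for all current rows; recursion stops.

2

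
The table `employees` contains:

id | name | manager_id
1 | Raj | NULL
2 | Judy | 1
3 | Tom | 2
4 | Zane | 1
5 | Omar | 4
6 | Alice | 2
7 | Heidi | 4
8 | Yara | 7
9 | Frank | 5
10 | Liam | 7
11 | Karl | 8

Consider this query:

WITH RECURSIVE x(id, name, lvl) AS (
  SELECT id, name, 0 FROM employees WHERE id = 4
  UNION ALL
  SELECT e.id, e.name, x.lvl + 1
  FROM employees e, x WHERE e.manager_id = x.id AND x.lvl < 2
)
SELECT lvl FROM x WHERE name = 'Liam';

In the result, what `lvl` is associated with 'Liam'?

Base: id=4 (Zane) at lvl 0.
Iteration 1: rows with manager_id in {4} -> Omar (id 5, lvl 1), Heidi (id 7, lvl 1).
Iteration 2: rows with manager_id in {5,7} -> Yara (id 8, lvl 2), Frank (id 9, lvl 2), Liam (id 10, lvl 2).
Iteration 3: lvl < 2 fails for all current rows; recursion stops.

2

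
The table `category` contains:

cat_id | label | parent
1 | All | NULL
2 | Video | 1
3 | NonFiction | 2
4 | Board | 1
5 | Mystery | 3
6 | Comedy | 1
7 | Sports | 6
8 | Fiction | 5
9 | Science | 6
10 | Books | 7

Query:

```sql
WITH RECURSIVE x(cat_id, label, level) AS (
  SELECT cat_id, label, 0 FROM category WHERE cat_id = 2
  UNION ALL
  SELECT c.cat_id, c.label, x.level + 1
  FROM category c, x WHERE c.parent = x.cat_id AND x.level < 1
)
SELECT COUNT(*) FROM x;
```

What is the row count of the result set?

2

Base: cat_id=2 (Video) at level 0.
Iteration 1: rows with parent in {2} -> NonFiction (id 3, level 1).
Iteration 2: level < 1 fails for all current rows; recursion stops.
Total rows emitted: 2.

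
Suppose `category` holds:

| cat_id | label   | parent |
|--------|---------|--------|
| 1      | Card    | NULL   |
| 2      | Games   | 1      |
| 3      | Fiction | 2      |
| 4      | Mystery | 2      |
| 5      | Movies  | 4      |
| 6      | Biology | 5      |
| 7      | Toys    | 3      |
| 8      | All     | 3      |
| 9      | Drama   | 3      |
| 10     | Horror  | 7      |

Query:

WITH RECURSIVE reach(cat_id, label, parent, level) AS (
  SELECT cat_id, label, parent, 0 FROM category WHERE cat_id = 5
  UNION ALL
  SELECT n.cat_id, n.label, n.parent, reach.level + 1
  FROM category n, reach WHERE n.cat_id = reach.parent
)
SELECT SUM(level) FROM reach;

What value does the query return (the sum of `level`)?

6

Base: cat_id=5 (Movies), parent=4, level 0.
Iteration 1: join on cat_id=4 -> Mystery (id 4, parent=2, level 1).
Iteration 2: join on cat_id=2 -> Games (id 2, parent=1, level 2).
Iteration 3: join on cat_id=1 -> Card (id 1, parent=NULL, level 3).
Iteration 4: parent is NULL; no match; recursion stops.
SUM(level) = 0 + 1 + 2 + 3 = 6.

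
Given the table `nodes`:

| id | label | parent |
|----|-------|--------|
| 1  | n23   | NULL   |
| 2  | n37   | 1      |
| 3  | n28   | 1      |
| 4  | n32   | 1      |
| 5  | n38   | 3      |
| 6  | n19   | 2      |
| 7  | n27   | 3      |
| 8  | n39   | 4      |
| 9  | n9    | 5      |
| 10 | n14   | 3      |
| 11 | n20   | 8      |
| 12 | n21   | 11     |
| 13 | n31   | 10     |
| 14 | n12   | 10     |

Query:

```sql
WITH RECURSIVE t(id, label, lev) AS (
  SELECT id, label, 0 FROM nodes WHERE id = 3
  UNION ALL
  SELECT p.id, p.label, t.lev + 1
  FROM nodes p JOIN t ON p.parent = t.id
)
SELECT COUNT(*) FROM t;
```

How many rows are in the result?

Base: id=3 (n28) at lev 0.
Iteration 1: rows with parent in {3} -> n38 (id 5, lev 1), n27 (id 7, lev 1), n14 (id 10, lev 1).
Iteration 2: rows with parent in {5,7,10} -> n9 (id 9, lev 2), n31 (id 13, lev 2), n12 (id 14, lev 2).
Iteration 3: no rows with parent in {9,13,14}; recursion stops.
Total rows emitted: 7.

7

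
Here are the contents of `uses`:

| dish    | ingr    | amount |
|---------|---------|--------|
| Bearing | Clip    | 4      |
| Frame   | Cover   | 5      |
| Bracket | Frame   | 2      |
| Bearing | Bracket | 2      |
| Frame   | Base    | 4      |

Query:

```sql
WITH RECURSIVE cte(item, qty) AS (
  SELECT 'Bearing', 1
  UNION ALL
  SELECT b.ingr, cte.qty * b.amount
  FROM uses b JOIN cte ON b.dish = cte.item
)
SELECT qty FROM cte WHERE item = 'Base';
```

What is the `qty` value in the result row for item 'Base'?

16

Base: (Bearing, qty=1).
Iteration 1: components of {Bearing} -> Bracket = 1*2 = 2, Clip = 1*4 = 4.
Iteration 2: components of {Bracket,Clip} -> Frame = 2*2 = 4.
Iteration 3: components of {Frame} -> Base = 4*4 = 16, Cover = 4*5 = 20.
Iteration 4: no further components; recursion stops.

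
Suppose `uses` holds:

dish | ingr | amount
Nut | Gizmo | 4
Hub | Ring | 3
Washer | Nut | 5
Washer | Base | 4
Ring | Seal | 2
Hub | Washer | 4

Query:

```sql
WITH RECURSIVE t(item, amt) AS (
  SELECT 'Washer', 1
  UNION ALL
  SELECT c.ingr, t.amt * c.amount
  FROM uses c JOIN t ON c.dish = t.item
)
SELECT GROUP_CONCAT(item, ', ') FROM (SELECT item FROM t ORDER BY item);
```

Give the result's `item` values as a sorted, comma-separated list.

Base, Gizmo, Nut, Washer

Base: (Washer, amt=1).
Iteration 1: components of {Washer} -> Base = 1*4 = 4, Nut = 1*5 = 5.
Iteration 2: components of {Base,Nut} -> Gizmo = 5*4 = 20.
Iteration 3: no further components; recursion stops.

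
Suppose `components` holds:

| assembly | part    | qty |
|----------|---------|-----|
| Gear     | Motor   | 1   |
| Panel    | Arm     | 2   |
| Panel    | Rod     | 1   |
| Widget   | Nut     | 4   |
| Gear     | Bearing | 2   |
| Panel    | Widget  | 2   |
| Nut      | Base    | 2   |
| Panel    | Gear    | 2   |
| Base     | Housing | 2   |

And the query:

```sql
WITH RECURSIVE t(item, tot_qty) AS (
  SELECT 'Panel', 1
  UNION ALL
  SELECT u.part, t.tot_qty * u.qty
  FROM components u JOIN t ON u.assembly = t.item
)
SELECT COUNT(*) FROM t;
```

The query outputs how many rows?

10

Base: (Panel, tot_qty=1).
Iteration 1: components of {Panel} -> Arm = 1*2 = 2, Gear = 1*2 = 2, Rod = 1*1 = 1, Widget = 1*2 = 2.
Iteration 2: components of {Arm,Gear,Rod,Widget} -> Bearing = 2*2 = 4, Motor = 2*1 = 2, Nut = 2*4 = 8.
Iteration 3: components of {Bearing,Motor,Nut} -> Base = 8*2 = 16.
Iteration 4: components of {Base} -> Housing = 16*2 = 32.
Iteration 5: no further components; recursion stops.
Total rows emitted: 10.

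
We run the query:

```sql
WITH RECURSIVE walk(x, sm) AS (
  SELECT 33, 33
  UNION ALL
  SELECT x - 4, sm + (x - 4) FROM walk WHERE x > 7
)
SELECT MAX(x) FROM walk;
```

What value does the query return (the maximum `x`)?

Base: x=33, sm=33.
Iteration 1: 33 > 7 holds -> x = 33 - 4 = 29, sm = 33 + 29 = 62.
Iteration 2: 29 > 7 holds -> x = 29 - 4 = 25, sm = 62 + 25 = 87.
Iteration 3: 25 > 7 holds -> x = 25 - 4 = 21, sm = 87 + 21 = 108.
Iteration 4: 21 > 7 holds -> x = 21 - 4 = 17, sm = 108 + 17 = 125.
Iteration 5: 17 > 7 holds -> x = 17 - 4 = 13, sm = 125 + 13 = 138.
Iteration 6: 13 > 7 holds -> x = 13 - 4 = 9, sm = 138 + 9 = 147.
Iteration 7: 9 > 7 holds -> x = 9 - 4 = 5, sm = 147 + 5 = 152.
Iteration 8: 5 > 7 fails; recursion stops.
x values: 33, 29, 25, 21, 17, 13, 9, 5; the maximum is 33.

33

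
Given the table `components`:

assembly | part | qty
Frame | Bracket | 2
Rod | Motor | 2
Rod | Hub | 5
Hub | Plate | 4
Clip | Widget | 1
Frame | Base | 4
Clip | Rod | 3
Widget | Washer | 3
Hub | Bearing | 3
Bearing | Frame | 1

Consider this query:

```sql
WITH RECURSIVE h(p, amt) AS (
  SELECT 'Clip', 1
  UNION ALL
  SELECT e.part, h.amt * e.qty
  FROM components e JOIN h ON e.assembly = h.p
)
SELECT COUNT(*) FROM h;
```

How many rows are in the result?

Base: (Clip, amt=1).
Iteration 1: components of {Clip} -> Rod = 1*3 = 3, Widget = 1*1 = 1.
Iteration 2: components of {Rod,Widget} -> Hub = 3*5 = 15, Motor = 3*2 = 6, Washer = 1*3 = 3.
Iteration 3: components of {Hub,Motor,Washer} -> Bearing = 15*3 = 45, Plate = 15*4 = 60.
Iteration 4: components of {Bearing,Plate} -> Frame = 45*1 = 45.
Iteration 5: components of {Frame} -> Base = 45*4 = 180, Bracket = 45*2 = 90.
Iteration 6: no further components; recursion stops.
Total rows emitted: 11.

11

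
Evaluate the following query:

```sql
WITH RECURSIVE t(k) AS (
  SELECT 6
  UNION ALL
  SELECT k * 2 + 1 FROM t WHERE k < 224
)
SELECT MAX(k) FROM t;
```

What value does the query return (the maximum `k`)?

447

Base: k=6.
Iteration 1: 6 < 224 holds -> k = 6 * 2 + 1 = 13.
Iteration 2: 13 < 224 holds -> k = 13 * 2 + 1 = 27.
Iteration 3: 27 < 224 holds -> k = 27 * 2 + 1 = 55.
Iteration 4: 55 < 224 holds -> k = 55 * 2 + 1 = 111.
Iteration 5: 111 < 224 holds -> k = 111 * 2 + 1 = 223.
Iteration 6: 223 < 224 holds -> k = 223 * 2 + 1 = 447.
Iteration 7: 447 < 224 fails; recursion stops.
k values: 6, 13, 27, 55, 111, 223, 447; the maximum is 447.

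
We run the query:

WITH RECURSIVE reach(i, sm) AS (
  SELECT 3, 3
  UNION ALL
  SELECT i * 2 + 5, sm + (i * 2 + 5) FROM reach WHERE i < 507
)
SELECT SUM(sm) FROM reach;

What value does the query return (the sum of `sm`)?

1836

Base: i=3, sm=3.
Iteration 1: 3 < 507 holds -> i = 3 * 2 + 5 = 11, sm = 3 + 11 = 14.
Iteration 2: 11 < 507 holds -> i = 11 * 2 + 5 = 27, sm = 14 + 27 = 41.
Iteration 3: 27 < 507 holds -> i = 27 * 2 + 5 = 59, sm = 41 + 59 = 100.
Iteration 4: 59 < 507 holds -> i = 59 * 2 + 5 = 123, sm = 100 + 123 = 223.
Iteration 5: 123 < 507 holds -> i = 123 * 2 + 5 = 251, sm = 223 + 251 = 474.
Iteration 6: 251 < 507 holds -> i = 251 * 2 + 5 = 507, sm = 474 + 507 = 981.
Iteration 7: 507 < 507 fails; recursion stops.
SUM(sm) = 3 + 14 + 41 + 100 + 223 + 474 + 981 = 1836.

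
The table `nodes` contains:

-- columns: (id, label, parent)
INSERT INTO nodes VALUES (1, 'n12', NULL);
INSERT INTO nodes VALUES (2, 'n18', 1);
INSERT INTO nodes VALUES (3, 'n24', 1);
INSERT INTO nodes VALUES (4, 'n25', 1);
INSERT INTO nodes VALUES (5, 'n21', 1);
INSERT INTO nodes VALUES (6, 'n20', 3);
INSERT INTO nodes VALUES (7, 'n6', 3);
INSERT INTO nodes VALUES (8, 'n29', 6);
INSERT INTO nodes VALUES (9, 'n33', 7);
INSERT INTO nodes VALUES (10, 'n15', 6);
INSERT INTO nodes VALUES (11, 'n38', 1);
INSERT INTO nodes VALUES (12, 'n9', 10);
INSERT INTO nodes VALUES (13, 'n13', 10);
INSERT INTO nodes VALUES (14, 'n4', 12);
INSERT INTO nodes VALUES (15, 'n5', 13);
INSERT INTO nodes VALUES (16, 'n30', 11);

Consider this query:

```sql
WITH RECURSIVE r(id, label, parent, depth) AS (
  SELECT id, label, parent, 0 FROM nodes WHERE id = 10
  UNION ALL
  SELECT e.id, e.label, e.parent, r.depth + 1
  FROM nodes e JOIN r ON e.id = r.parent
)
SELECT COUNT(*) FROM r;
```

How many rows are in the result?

Base: id=10 (n15), parent=6, depth 0.
Iteration 1: join on id=6 -> n20 (id 6, parent=3, depth 1).
Iteration 2: join on id=3 -> n24 (id 3, parent=1, depth 2).
Iteration 3: join on id=1 -> n12 (id 1, parent=NULL, depth 3).
Iteration 4: parent is NULL; no match; recursion stops.
Total rows emitted: 4.

4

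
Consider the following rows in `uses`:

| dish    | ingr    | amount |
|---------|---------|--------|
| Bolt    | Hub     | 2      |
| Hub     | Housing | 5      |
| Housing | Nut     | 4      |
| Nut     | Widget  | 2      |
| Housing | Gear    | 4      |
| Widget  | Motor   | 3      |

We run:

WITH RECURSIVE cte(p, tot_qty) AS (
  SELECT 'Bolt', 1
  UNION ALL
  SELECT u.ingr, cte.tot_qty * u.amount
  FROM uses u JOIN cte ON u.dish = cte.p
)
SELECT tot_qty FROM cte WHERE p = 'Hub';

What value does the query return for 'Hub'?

2

Base: (Bolt, tot_qty=1).
Iteration 1: components of {Bolt} -> Hub = 1*2 = 2.
Iteration 2: components of {Hub} -> Housing = 2*5 = 10.
Iteration 3: components of {Housing} -> Gear = 10*4 = 40, Nut = 10*4 = 40.
Iteration 4: components of {Gear,Nut} -> Widget = 40*2 = 80.
Iteration 5: components of {Widget} -> Motor = 80*3 = 240.
Iteration 6: no further components; recursion stops.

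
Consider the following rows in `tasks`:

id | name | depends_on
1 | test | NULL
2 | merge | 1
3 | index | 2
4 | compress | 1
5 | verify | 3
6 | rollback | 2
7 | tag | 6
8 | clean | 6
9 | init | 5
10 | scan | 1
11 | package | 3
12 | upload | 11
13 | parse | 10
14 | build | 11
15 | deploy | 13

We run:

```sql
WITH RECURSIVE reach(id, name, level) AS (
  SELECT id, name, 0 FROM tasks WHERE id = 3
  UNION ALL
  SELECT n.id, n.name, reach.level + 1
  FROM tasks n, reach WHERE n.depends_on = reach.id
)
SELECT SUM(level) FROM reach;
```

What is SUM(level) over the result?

8

Base: id=3 (index) at level 0.
Iteration 1: rows with depends_on in {3} -> verify (id 5, level 1), package (id 11, level 1).
Iteration 2: rows with depends_on in {5,11} -> init (id 9, level 2), upload (id 12, level 2), build (id 14, level 2).
Iteration 3: no rows with depends_on in {9,12,14}; recursion stops.
SUM(level) = 0 + 1 + 1 + 2 + 2 + 2 = 8.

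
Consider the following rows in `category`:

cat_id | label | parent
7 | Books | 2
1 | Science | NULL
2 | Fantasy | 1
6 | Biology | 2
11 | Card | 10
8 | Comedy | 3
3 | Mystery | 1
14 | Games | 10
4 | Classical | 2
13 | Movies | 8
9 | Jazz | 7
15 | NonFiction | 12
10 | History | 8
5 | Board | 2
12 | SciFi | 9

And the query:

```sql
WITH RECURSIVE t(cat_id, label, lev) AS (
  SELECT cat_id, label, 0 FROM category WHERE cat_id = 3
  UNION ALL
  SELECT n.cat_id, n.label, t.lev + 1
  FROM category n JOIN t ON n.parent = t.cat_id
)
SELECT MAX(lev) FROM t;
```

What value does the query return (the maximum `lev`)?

Base: cat_id=3 (Mystery) at lev 0.
Iteration 1: rows with parent in {3} -> Comedy (id 8, lev 1).
Iteration 2: rows with parent in {8} -> History (id 10, lev 2), Movies (id 13, lev 2).
Iteration 3: rows with parent in {10,13} -> Card (id 11, lev 3), Games (id 14, lev 3).
Iteration 4: no rows with parent in {11,14}; recursion stops.
lev values: 0, 1, 2, 2, 3, 3; the maximum is 3.

3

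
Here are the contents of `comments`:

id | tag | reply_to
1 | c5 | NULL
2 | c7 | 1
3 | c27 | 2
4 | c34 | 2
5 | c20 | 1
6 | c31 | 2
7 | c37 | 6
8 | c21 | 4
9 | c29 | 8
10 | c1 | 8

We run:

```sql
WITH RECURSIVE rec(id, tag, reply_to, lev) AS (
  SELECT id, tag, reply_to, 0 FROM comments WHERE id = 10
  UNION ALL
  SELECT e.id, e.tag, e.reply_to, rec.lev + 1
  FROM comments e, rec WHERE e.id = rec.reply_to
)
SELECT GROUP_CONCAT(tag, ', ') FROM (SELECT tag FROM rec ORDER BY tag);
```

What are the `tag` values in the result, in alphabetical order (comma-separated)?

Base: id=10 (c1), reply_to=8, lev 0.
Iteration 1: join on id=8 -> c21 (id 8, reply_to=4, lev 1).
Iteration 2: join on id=4 -> c34 (id 4, reply_to=2, lev 2).
Iteration 3: join on id=2 -> c7 (id 2, reply_to=1, lev 3).
Iteration 4: join on id=1 -> c5 (id 1, reply_to=NULL, lev 4).
Iteration 5: reply_to is NULL; no match; recursion stops.

c1, c21, c34, c5, c7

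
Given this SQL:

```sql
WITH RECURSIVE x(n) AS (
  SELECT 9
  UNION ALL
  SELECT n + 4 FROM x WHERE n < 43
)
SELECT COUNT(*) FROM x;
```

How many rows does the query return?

10

Base: n=9.
Iteration 1: 9 < 43 holds -> n = 9 + 4 = 13.
Iteration 2: 13 < 43 holds -> n = 13 + 4 = 17.
Iteration 3: 17 < 43 holds -> n = 17 + 4 = 21.
Iteration 4: 21 < 43 holds -> n = 21 + 4 = 25.
Iteration 5: 25 < 43 holds -> n = 25 + 4 = 29.
Iteration 6: 29 < 43 holds -> n = 29 + 4 = 33.
Iteration 7: 33 < 43 holds -> n = 33 + 4 = 37.
Iteration 8: 37 < 43 holds -> n = 37 + 4 = 41.
Iteration 9: 41 < 43 holds -> n = 41 + 4 = 45.
Iteration 10: 45 < 43 fails; recursion stops.
Total rows emitted: 10.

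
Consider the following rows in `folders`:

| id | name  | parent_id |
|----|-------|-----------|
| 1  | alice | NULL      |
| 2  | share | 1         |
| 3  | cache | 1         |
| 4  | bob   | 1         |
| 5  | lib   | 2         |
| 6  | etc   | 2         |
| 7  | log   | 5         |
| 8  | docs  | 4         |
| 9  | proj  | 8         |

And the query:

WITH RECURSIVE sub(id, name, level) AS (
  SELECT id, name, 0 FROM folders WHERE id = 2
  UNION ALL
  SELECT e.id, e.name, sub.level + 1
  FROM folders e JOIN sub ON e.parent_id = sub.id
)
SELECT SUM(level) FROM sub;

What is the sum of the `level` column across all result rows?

Base: id=2 (share) at level 0.
Iteration 1: rows with parent_id in {2} -> lib (id 5, level 1), etc (id 6, level 1).
Iteration 2: rows with parent_id in {5,6} -> log (id 7, level 2).
Iteration 3: no rows with parent_id in {7}; recursion stops.
SUM(level) = 0 + 1 + 1 + 2 = 4.

4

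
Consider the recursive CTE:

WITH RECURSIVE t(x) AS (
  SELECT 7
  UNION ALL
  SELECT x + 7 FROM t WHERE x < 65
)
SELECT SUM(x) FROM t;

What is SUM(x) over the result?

385

Base: x=7.
Iteration 1: 7 < 65 holds -> x = 7 + 7 = 14.
Iteration 2: 14 < 65 holds -> x = 14 + 7 = 21.
Iteration 3: 21 < 65 holds -> x = 21 + 7 = 28.
Iteration 4: 28 < 65 holds -> x = 28 + 7 = 35.
Iteration 5: 35 < 65 holds -> x = 35 + 7 = 42.
Iteration 6: 42 < 65 holds -> x = 42 + 7 = 49.
Iteration 7: 49 < 65 holds -> x = 49 + 7 = 56.
Iteration 8: 56 < 65 holds -> x = 56 + 7 = 63.
Iteration 9: 63 < 65 holds -> x = 63 + 7 = 70.
Iteration 10: 70 < 65 fails; recursion stops.
SUM(x) = 7 + 14 + 21 + 28 + 35 + 42 + 49 + 56 + 63 + 70 = 385.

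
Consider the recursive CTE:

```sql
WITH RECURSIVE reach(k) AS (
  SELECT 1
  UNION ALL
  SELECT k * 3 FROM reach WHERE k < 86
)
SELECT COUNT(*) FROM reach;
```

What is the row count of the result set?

Base: k=1.
Iteration 1: 1 < 86 holds -> k = 1 * 3 = 3.
Iteration 2: 3 < 86 holds -> k = 3 * 3 = 9.
Iteration 3: 9 < 86 holds -> k = 9 * 3 = 27.
Iteration 4: 27 < 86 holds -> k = 27 * 3 = 81.
Iteration 5: 81 < 86 holds -> k = 81 * 3 = 243.
Iteration 6: 243 < 86 fails; recursion stops.
Total rows emitted: 6.

6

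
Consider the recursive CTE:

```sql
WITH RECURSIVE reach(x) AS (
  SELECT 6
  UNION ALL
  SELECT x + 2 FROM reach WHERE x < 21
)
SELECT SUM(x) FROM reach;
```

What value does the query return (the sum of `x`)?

Base: x=6.
Iteration 1: 6 < 21 holds -> x = 6 + 2 = 8.
Iteration 2: 8 < 21 holds -> x = 8 + 2 = 10.
Iteration 3: 10 < 21 holds -> x = 10 + 2 = 12.
Iteration 4: 12 < 21 holds -> x = 12 + 2 = 14.
Iteration 5: 14 < 21 holds -> x = 14 + 2 = 16.
Iteration 6: 16 < 21 holds -> x = 16 + 2 = 18.
Iteration 7: 18 < 21 holds -> x = 18 + 2 = 20.
Iteration 8: 20 < 21 holds -> x = 20 + 2 = 22.
Iteration 9: 22 < 21 fails; recursion stops.
SUM(x) = 6 + 8 + 10 + 12 + 14 + 16 + 18 + 20 + 22 = 126.

126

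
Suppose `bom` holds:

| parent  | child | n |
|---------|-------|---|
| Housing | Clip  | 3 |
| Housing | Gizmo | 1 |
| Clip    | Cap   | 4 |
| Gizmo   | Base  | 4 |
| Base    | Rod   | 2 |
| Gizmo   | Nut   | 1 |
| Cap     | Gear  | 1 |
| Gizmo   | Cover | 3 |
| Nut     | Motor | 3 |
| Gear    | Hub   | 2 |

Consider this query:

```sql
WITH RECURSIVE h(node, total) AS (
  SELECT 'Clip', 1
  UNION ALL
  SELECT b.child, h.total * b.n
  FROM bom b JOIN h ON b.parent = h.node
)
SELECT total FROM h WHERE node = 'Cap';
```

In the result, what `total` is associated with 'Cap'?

Base: (Clip, total=1).
Iteration 1: components of {Clip} -> Cap = 1*4 = 4.
Iteration 2: components of {Cap} -> Gear = 4*1 = 4.
Iteration 3: components of {Gear} -> Hub = 4*2 = 8.
Iteration 4: no further components; recursion stops.

4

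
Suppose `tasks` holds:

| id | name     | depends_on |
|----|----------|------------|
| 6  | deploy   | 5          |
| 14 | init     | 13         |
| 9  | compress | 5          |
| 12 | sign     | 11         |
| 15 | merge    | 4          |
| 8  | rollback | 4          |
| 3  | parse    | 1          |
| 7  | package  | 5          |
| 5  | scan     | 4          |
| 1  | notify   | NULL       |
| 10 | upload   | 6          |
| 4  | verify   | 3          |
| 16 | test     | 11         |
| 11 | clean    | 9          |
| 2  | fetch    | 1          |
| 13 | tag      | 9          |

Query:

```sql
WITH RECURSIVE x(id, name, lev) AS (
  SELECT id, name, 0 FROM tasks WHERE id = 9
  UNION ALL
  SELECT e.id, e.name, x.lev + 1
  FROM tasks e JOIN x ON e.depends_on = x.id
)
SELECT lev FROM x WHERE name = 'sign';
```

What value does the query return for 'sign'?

2

Base: id=9 (compress) at lev 0.
Iteration 1: rows with depends_on in {9} -> clean (id 11, lev 1), tag (id 13, lev 1).
Iteration 2: rows with depends_on in {11,13} -> sign (id 12, lev 2), init (id 14, lev 2), test (id 16, lev 2).
Iteration 3: no rows with depends_on in {12,14,16}; recursion stops.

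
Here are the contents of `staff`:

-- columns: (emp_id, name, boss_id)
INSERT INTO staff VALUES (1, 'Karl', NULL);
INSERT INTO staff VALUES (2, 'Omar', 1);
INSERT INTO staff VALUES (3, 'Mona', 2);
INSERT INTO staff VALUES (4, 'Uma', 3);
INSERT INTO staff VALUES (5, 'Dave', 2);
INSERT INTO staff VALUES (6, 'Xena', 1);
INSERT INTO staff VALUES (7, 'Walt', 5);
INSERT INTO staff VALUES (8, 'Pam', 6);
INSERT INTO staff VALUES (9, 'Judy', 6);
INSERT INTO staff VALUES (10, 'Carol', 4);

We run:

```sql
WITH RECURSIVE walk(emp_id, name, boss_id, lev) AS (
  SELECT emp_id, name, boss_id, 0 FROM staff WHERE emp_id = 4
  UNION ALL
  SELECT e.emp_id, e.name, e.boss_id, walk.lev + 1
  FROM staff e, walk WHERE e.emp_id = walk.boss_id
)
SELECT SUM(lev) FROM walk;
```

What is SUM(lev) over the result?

6

Base: emp_id=4 (Uma), boss_id=3, lev 0.
Iteration 1: join on emp_id=3 -> Mona (id 3, boss_id=2, lev 1).
Iteration 2: join on emp_id=2 -> Omar (id 2, boss_id=1, lev 2).
Iteration 3: join on emp_id=1 -> Karl (id 1, boss_id=NULL, lev 3).
Iteration 4: boss_id is NULL; no match; recursion stops.
SUM(lev) = 0 + 1 + 2 + 3 = 6.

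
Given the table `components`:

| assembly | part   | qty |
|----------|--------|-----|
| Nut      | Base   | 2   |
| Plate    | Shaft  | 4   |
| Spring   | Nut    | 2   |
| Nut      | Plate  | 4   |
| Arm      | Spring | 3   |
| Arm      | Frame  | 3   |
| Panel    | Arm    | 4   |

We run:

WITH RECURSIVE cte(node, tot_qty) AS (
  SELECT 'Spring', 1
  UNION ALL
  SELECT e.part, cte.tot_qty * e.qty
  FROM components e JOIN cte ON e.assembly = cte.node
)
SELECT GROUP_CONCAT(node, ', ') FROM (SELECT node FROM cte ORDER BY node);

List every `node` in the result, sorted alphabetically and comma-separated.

Base: (Spring, tot_qty=1).
Iteration 1: components of {Spring} -> Nut = 1*2 = 2.
Iteration 2: components of {Nut} -> Base = 2*2 = 4, Plate = 2*4 = 8.
Iteration 3: components of {Base,Plate} -> Shaft = 8*4 = 32.
Iteration 4: no further components; recursion stops.

Base, Nut, Plate, Shaft, Spring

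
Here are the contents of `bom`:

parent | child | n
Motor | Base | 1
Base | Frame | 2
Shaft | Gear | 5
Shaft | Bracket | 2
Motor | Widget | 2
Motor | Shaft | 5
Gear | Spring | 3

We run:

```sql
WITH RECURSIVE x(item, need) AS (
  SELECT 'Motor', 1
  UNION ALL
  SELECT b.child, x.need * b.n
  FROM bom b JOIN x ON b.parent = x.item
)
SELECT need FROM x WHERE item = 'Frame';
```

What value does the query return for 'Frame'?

2

Base: (Motor, need=1).
Iteration 1: components of {Motor} -> Base = 1*1 = 1, Shaft = 1*5 = 5, Widget = 1*2 = 2.
Iteration 2: components of {Base,Shaft,Widget} -> Bracket = 5*2 = 10, Frame = 1*2 = 2, Gear = 5*5 = 25.
Iteration 3: components of {Bracket,Frame,Gear} -> Spring = 25*3 = 75.
Iteration 4: no further components; recursion stops.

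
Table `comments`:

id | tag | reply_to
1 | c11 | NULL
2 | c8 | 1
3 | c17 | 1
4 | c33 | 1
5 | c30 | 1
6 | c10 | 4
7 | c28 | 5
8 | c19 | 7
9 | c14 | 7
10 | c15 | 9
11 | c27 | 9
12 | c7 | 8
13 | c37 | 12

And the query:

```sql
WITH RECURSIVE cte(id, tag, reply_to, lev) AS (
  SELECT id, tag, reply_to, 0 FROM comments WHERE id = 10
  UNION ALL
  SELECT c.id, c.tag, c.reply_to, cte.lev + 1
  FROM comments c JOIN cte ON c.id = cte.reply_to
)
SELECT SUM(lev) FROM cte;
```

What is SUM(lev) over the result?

10

Base: id=10 (c15), reply_to=9, lev 0.
Iteration 1: join on id=9 -> c14 (id 9, reply_to=7, lev 1).
Iteration 2: join on id=7 -> c28 (id 7, reply_to=5, lev 2).
Iteration 3: join on id=5 -> c30 (id 5, reply_to=1, lev 3).
Iteration 4: join on id=1 -> c11 (id 1, reply_to=NULL, lev 4).
Iteration 5: reply_to is NULL; no match; recursion stops.
SUM(lev) = 0 + 1 + 2 + 3 + 4 = 10.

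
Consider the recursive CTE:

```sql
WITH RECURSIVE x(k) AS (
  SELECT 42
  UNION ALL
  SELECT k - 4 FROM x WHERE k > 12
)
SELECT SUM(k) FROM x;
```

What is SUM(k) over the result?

234

Base: k=42.
Iteration 1: 42 > 12 holds -> k = 42 - 4 = 38.
Iteration 2: 38 > 12 holds -> k = 38 - 4 = 34.
Iteration 3: 34 > 12 holds -> k = 34 - 4 = 30.
Iteration 4: 30 > 12 holds -> k = 30 - 4 = 26.
Iteration 5: 26 > 12 holds -> k = 26 - 4 = 22.
Iteration 6: 22 > 12 holds -> k = 22 - 4 = 18.
Iteration 7: 18 > 12 holds -> k = 18 - 4 = 14.
Iteration 8: 14 > 12 holds -> k = 14 - 4 = 10.
Iteration 9: 10 > 12 fails; recursion stops.
SUM(k) = 42 + 38 + 34 + 30 + 26 + 22 + 18 + 14 + 10 = 234.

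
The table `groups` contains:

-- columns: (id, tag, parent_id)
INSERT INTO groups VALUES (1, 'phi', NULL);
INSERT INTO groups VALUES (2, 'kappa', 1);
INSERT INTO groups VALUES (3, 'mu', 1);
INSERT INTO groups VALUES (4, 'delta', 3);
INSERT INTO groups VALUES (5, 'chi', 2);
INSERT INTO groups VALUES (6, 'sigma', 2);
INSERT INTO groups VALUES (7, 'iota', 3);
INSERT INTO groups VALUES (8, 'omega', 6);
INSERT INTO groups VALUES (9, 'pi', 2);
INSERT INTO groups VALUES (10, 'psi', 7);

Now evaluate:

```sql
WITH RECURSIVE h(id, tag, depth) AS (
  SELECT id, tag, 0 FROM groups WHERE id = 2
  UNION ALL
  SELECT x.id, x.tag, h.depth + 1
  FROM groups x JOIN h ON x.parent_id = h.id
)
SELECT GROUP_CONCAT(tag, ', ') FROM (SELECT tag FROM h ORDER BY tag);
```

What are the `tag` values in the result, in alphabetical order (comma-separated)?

Base: id=2 (kappa) at depth 0.
Iteration 1: rows with parent_id in {2} -> chi (id 5, depth 1), sigma (id 6, depth 1), pi (id 9, depth 1).
Iteration 2: rows with parent_id in {5,6,9} -> omega (id 8, depth 2).
Iteration 3: no rows with parent_id in {8}; recursion stops.

chi, kappa, omega, pi, sigma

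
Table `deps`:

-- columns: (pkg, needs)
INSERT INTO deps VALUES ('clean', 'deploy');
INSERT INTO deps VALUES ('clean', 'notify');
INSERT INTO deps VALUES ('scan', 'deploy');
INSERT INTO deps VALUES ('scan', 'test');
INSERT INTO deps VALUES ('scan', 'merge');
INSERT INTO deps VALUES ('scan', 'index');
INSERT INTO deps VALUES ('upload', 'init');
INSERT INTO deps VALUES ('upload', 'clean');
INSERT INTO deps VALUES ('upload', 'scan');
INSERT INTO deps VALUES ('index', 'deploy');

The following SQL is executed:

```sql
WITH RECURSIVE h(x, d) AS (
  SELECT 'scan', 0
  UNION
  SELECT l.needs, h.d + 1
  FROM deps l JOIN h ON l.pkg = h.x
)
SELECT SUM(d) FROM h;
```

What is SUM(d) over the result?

Base: (scan, d=0).
Iteration 1: edges from {scan} -> (deploy, d=1), (index, d=1), (merge, d=1), (test, d=1).
Iteration 2: edges from {deploy,index,merge,test} -> (deploy, d=2).
Iteration 3: no outgoing edges from {deploy}; recursion stops.
SUM(d) = 0 + 1 + 1 + 1 + 1 + 2 = 6.

6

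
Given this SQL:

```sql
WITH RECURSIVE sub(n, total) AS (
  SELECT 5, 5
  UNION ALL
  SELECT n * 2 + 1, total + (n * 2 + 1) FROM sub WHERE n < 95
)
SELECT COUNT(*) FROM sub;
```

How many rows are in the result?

5

Base: n=5, total=5.
Iteration 1: 5 < 95 holds -> n = 5 * 2 + 1 = 11, total = 5 + 11 = 16.
Iteration 2: 11 < 95 holds -> n = 11 * 2 + 1 = 23, total = 16 + 23 = 39.
Iteration 3: 23 < 95 holds -> n = 23 * 2 + 1 = 47, total = 39 + 47 = 86.
Iteration 4: 47 < 95 holds -> n = 47 * 2 + 1 = 95, total = 86 + 95 = 181.
Iteration 5: 95 < 95 fails; recursion stops.
Total rows emitted: 5.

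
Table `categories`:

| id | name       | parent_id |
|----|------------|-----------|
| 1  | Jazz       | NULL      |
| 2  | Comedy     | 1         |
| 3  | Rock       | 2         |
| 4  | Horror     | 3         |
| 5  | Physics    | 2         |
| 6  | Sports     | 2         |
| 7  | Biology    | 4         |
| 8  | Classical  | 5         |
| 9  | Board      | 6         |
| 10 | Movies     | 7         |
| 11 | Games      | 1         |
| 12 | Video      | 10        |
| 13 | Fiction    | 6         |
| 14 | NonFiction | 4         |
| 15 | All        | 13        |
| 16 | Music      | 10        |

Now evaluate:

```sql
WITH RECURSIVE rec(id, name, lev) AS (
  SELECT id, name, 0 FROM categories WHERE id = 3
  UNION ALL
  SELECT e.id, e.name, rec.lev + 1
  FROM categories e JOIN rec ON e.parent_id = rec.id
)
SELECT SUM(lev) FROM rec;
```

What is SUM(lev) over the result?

Base: id=3 (Rock) at lev 0.
Iteration 1: rows with parent_id in {3} -> Horror (id 4, lev 1).
Iteration 2: rows with parent_id in {4} -> Biology (id 7, lev 2), NonFiction (id 14, lev 2).
Iteration 3: rows with parent_id in {7,14} -> Movies (id 10, lev 3).
Iteration 4: rows with parent_id in {10} -> Video (id 12, lev 4), Music (id 16, lev 4).
Iteration 5: no rows with parent_id in {12,16}; recursion stops.
SUM(lev) = 0 + 1 + 2 + 2 + 3 + 4 + 4 = 16.

16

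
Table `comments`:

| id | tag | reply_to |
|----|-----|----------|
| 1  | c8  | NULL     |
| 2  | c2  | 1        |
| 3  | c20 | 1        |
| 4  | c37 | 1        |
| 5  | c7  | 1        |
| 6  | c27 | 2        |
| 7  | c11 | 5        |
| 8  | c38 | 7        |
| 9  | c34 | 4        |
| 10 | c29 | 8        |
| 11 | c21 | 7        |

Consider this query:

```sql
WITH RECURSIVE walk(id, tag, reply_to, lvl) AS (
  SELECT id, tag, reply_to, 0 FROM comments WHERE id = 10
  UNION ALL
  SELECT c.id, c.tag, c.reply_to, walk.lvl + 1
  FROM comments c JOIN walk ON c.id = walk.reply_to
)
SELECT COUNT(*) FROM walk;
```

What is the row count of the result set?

Base: id=10 (c29), reply_to=8, lvl 0.
Iteration 1: join on id=8 -> c38 (id 8, reply_to=7, lvl 1).
Iteration 2: join on id=7 -> c11 (id 7, reply_to=5, lvl 2).
Iteration 3: join on id=5 -> c7 (id 5, reply_to=1, lvl 3).
Iteration 4: join on id=1 -> c8 (id 1, reply_to=NULL, lvl 4).
Iteration 5: reply_to is NULL; no match; recursion stops.
Total rows emitted: 5.

5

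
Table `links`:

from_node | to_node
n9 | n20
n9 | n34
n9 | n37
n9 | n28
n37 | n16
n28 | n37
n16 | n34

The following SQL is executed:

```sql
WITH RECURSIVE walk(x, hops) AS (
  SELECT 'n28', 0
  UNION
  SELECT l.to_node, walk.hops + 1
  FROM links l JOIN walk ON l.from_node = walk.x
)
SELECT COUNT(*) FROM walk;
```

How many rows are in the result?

4

Base: (n28, hops=0).
Iteration 1: edges from {n28} -> (n37, hops=1).
Iteration 2: edges from {n37} -> (n16, hops=2).
Iteration 3: edges from {n16} -> (n34, hops=3).
Iteration 4: no outgoing edges from {n34}; recursion stops.
Total rows emitted: 4.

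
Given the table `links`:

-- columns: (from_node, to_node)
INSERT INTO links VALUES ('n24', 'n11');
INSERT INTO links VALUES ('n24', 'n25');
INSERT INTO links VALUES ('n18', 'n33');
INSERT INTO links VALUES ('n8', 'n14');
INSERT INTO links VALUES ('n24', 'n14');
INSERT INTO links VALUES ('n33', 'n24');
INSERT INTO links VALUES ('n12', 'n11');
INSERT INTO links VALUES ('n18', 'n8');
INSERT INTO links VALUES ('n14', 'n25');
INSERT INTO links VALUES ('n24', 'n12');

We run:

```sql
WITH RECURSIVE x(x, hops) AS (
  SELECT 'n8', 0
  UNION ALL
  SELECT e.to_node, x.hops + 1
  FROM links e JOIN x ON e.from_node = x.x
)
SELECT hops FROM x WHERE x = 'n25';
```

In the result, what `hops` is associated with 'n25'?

2

Base: (n8, hops=0).
Iteration 1: edges from {n8} -> (n14, hops=1).
Iteration 2: edges from {n14} -> (n25, hops=2).
Iteration 3: no outgoing edges from {n25}; recursion stops.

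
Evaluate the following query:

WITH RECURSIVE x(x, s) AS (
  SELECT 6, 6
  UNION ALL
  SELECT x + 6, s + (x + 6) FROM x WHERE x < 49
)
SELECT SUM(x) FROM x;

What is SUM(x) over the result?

Base: x=6, s=6.
Iteration 1: 6 < 49 holds -> x = 6 + 6 = 12, s = 6 + 12 = 18.
Iteration 2: 12 < 49 holds -> x = 12 + 6 = 18, s = 18 + 18 = 36.
Iteration 3: 18 < 49 holds -> x = 18 + 6 = 24, s = 36 + 24 = 60.
Iteration 4: 24 < 49 holds -> x = 24 + 6 = 30, s = 60 + 30 = 90.
Iteration 5: 30 < 49 holds -> x = 30 + 6 = 36, s = 90 + 36 = 126.
Iteration 6: 36 < 49 holds -> x = 36 + 6 = 42, s = 126 + 42 = 168.
Iteration 7: 42 < 49 holds -> x = 42 + 6 = 48, s = 168 + 48 = 216.
Iteration 8: 48 < 49 holds -> x = 48 + 6 = 54, s = 216 + 54 = 270.
Iteration 9: 54 < 49 fails; recursion stops.
SUM(x) = 6 + 12 + 18 + 24 + 30 + 36 + 42 + 48 + 54 = 270.

270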